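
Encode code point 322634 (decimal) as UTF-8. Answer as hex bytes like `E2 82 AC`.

F1 8E B1 8A

U+4EC4A = 0x4EC4A = 322634 decimal. In range U+10000–U+10FFFF → 4-byte form: 11110xxx 10xxxxxx 10xxxxxx 10xxxxxx.
Binary (21 bits): 001001110110001001010.
Split 3+6+6+6: 001 | 001110 | 110001 | 001010.
Byte 1: 11110001 = 0xF1.
Byte 2: 10001110 = 0x8E.
Byte 3: 10110001 = 0xB1.
Byte 4: 10001010 = 0x8A.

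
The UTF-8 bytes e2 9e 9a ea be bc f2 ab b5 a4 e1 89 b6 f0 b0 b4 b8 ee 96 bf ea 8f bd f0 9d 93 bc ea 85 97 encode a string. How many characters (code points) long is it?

9

Byte at offset 0: 0xE2 = 11100010 → 3-byte char (#1). Advance 3.
Byte at offset 3: 0xEA = 11101010 → 3-byte char (#2). Advance 3.
Byte at offset 6: 0xF2 = 11110010 → 4-byte char (#3). Advance 4.
Byte at offset 10: 0xE1 = 11100001 → 3-byte char (#4). Advance 3.
Byte at offset 13: 0xF0 = 11110000 → 4-byte char (#5). Advance 4.
Byte at offset 17: 0xEE = 11101110 → 3-byte char (#6). Advance 3.
Byte at offset 20: 0xEA = 11101010 → 3-byte char (#7). Advance 3.
Byte at offset 23: 0xF0 = 11110000 → 4-byte char (#8). Advance 4.
Byte at offset 27: 0xEA = 11101010 → 3-byte char (#9). Advance 3.
Reached end at offset 30 after 9 code points.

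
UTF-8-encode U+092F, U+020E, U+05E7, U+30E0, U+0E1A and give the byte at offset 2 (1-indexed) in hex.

1-indexed offset 2 is 0-indexed offset 1.
U+092F → 3-byte form E0 A4 AF at offsets 0–2.
Offset 1 falls in char 1's range; it's byte 2 of E0 A4 AF = 0xA4.

0xA4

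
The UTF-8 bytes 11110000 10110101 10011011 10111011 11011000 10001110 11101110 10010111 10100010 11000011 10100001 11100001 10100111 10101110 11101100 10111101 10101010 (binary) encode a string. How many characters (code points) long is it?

6

Byte at offset 0: 0xF0 = 11110000 → 4-byte char (#1). Advance 4.
Byte at offset 4: 0xD8 = 11011000 → 2-byte char (#2). Advance 2.
Byte at offset 6: 0xEE = 11101110 → 3-byte char (#3). Advance 3.
Byte at offset 9: 0xC3 = 11000011 → 2-byte char (#4). Advance 2.
Byte at offset 11: 0xE1 = 11100001 → 3-byte char (#5). Advance 3.
Byte at offset 14: 0xEC = 11101100 → 3-byte char (#6). Advance 3.
Reached end at offset 17 after 6 code points.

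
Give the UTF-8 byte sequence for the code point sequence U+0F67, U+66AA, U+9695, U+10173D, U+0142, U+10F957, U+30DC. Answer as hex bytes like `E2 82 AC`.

E0 BD A7 E6 9A AA E9 9A 95 F4 81 9C BD C5 82 F4 8F A5 97 E3 83 9C

U+0F67: 3-byte form → E0 BD A7.
U+66AA: 3-byte form → E6 9A AA.
U+9695: 3-byte form → E9 9A 95.
U+10173D: 4-byte form → F4 81 9C BD.
U+0142: 2-byte form → C5 82.
U+10F957: 4-byte form → F4 8F A5 97.
U+30DC: 3-byte form → E3 83 9C.
Concatenated (22 bytes): E0 BD A7 E6 9A AA E9 9A 95 F4 81 9C BD C5 82 F4 8F A5 97 E3 83 9C.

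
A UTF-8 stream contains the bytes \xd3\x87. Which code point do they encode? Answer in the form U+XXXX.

U+04C7

Leading byte 0xD3 = 11010011 matches 110xxxxx → 2-byte sequence.
Byte 1: 0xD3 = 11010011, payload 10011 (5 bits).
Byte 2: 0x87 = 10000111 (10xxxxxx ✓), payload 000111.
Concatenate: 10011000111 = 0x4C7 (11 bits → U+04C7).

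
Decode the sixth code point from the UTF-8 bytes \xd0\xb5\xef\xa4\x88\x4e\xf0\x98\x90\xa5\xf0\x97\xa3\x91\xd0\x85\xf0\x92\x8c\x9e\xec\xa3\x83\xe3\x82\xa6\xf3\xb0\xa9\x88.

U+0405

Offset 0: leading byte 0xD0 = 11010000 → 2-byte char #1 = D0 B5.
Offset 2: leading byte 0xEF = 11101111 → 3-byte char #2 = EF A4 88.
Offset 5: leading byte 0x4E = 01001110 → 1-byte char #3 = 4E.
Offset 6: leading byte 0xF0 = 11110000 → 4-byte char #4 = F0 98 90 A5.
Offset 10: leading byte 0xF0 = 11110000 → 4-byte char #5 = F0 97 A3 91.
Offset 14: leading byte 0xD0 = 11010000 → 2-byte char #6 = D0 85.
Leading byte 0xD0 = 11010000 matches 110xxxxx → 2-byte sequence.
Byte 1: 0xD0 = 11010000, payload 10000 (5 bits).
Byte 2: 0x85 = 10000101 (10xxxxxx ✓), payload 000101.
Concatenate: 10000000101 = 0x405 (11 bits → U+0405).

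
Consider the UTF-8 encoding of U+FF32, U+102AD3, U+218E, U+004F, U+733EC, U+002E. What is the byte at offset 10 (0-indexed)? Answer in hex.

0x4F

U+FF32 → 3-byte form EF BC B2 at offsets 0–2.
U+102AD3 → 4-byte form F4 82 AB 93 at offsets 3–6.
U+218E → 3-byte form E2 86 8E at offsets 7–9.
U+004F → 1-byte form 4F at offsets 10–10.
Offset 10 falls in char 4's range; it's byte 1 of 4F = 0x4F.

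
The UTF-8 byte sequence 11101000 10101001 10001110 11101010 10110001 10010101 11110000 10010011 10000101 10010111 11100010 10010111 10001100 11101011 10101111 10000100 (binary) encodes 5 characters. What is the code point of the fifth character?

Offset 0: leading byte 0xE8 = 11101000 → 3-byte char #1 = E8 A9 8E.
Offset 3: leading byte 0xEA = 11101010 → 3-byte char #2 = EA B1 95.
Offset 6: leading byte 0xF0 = 11110000 → 4-byte char #3 = F0 93 85 97.
Offset 10: leading byte 0xE2 = 11100010 → 3-byte char #4 = E2 97 8C.
Offset 13: leading byte 0xEB = 11101011 → 3-byte char #5 = EB AF 84.
Leading byte 0xEB = 11101011 matches 1110xxxx → 3-byte sequence.
Byte 1: 0xEB = 11101011, payload 1011 (4 bits).
Byte 2: 0xAF = 10101111 (10xxxxxx ✓), payload 101111.
Byte 3: 0x84 = 10000100 (10xxxxxx ✓), payload 000100.
Concatenate: 1011101111000100 = 0xBBC4 (16 bits → U+BBC4).

U+BBC4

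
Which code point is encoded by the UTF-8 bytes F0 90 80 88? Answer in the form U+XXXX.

Leading byte 0xF0 = 11110000 matches 11110xxx → 4-byte sequence.
Byte 1: 0xF0 = 11110000, payload 000 (3 bits).
Byte 2: 0x90 = 10010000 (10xxxxxx ✓), payload 010000.
Byte 3: 0x80 = 10000000 (10xxxxxx ✓), payload 000000.
Byte 4: 0x88 = 10001000 (10xxxxxx ✓), payload 001000.
Concatenate: 000010000000000001000 = 0x10008 (21 bits → U+10008).

U+10008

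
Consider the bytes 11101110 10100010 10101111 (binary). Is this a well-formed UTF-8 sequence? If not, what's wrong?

Leading byte 0xEE = 11101110 → 3-byte form.
Continuation bytes 0xA2=10100010, 0xAF=10101111 all match 10xxxxxx.
Decoded value 0xE8AF is ≥ 0x800 (shortest form) and not a surrogate.

valid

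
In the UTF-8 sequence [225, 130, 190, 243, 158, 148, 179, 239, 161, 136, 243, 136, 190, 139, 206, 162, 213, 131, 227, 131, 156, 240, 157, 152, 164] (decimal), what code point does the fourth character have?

U+C8F8B

Offset 0: leading byte 0xE1 = 11100001 → 3-byte char #1 = E1 82 BE.
Offset 3: leading byte 0xF3 = 11110011 → 4-byte char #2 = F3 9E 94 B3.
Offset 7: leading byte 0xEF = 11101111 → 3-byte char #3 = EF A1 88.
Offset 10: leading byte 0xF3 = 11110011 → 4-byte char #4 = F3 88 BE 8B.
Leading byte 0xF3 = 11110011 matches 11110xxx → 4-byte sequence.
Byte 1: 0xF3 = 11110011, payload 011 (3 bits).
Byte 2: 0x88 = 10001000 (10xxxxxx ✓), payload 001000.
Byte 3: 0xBE = 10111110 (10xxxxxx ✓), payload 111110.
Byte 4: 0x8B = 10001011 (10xxxxxx ✓), payload 001011.
Concatenate: 011001000111110001011 = 0xC8F8B (21 bits → U+C8F8B).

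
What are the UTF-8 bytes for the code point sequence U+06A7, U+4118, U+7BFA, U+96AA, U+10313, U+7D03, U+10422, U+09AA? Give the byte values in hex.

U+06A7: 2-byte form → DA A7.
U+4118: 3-byte form → E4 84 98.
U+7BFA: 3-byte form → E7 AF BA.
U+96AA: 3-byte form → E9 9A AA.
U+10313: 4-byte form → F0 90 8C 93.
U+7D03: 3-byte form → E7 B4 83.
U+10422: 4-byte form → F0 90 90 A2.
U+09AA: 3-byte form → E0 A6 AA.
Concatenated (25 bytes): DA A7 E4 84 98 E7 AF BA E9 9A AA F0 90 8C 93 E7 B4 83 F0 90 90 A2 E0 A6 AA.

DA A7 E4 84 98 E7 AF BA E9 9A AA F0 90 8C 93 E7 B4 83 F0 90 90 A2 E0 A6 AA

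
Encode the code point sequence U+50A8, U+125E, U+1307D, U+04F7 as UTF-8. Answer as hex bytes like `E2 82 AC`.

E5 82 A8 E1 89 9E F0 93 81 BD D3 B7

U+50A8: 3-byte form → E5 82 A8.
U+125E: 3-byte form → E1 89 9E.
U+1307D: 4-byte form → F0 93 81 BD.
U+04F7: 2-byte form → D3 B7.
Concatenated (12 bytes): E5 82 A8 E1 89 9E F0 93 81 BD D3 B7.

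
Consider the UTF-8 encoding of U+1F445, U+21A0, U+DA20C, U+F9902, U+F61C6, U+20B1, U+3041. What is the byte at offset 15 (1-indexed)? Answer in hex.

1-indexed offset 15 is 0-indexed offset 14.
U+1F445 → 4-byte form F0 9F 91 85 at offsets 0–3.
U+21A0 → 3-byte form E2 86 A0 at offsets 4–6.
U+DA20C → 4-byte form F3 9A 88 8C at offsets 7–10.
U+F9902 → 4-byte form F3 B9 A4 82 at offsets 11–14.
Offset 14 falls in char 4's range; it's byte 4 of F3 B9 A4 82 = 0x82.

0x82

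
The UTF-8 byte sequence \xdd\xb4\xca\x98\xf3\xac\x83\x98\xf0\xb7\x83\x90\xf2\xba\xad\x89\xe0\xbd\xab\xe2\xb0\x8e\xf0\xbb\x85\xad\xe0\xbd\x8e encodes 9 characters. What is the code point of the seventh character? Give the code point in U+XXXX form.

U+2C0E

Offset 0: leading byte 0xDD = 11011101 → 2-byte char #1 = DD B4.
Offset 2: leading byte 0xCA = 11001010 → 2-byte char #2 = CA 98.
Offset 4: leading byte 0xF3 = 11110011 → 4-byte char #3 = F3 AC 83 98.
Offset 8: leading byte 0xF0 = 11110000 → 4-byte char #4 = F0 B7 83 90.
Offset 12: leading byte 0xF2 = 11110010 → 4-byte char #5 = F2 BA AD 89.
Offset 16: leading byte 0xE0 = 11100000 → 3-byte char #6 = E0 BD AB.
Offset 19: leading byte 0xE2 = 11100010 → 3-byte char #7 = E2 B0 8E.
Leading byte 0xE2 = 11100010 matches 1110xxxx → 3-byte sequence.
Byte 1: 0xE2 = 11100010, payload 0010 (4 bits).
Byte 2: 0xB0 = 10110000 (10xxxxxx ✓), payload 110000.
Byte 3: 0x8E = 10001110 (10xxxxxx ✓), payload 001110.
Concatenate: 0010110000001110 = 0x2C0E (16 bits → U+2C0E).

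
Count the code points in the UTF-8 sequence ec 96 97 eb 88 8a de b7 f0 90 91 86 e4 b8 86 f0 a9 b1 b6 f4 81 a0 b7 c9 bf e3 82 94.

Byte at offset 0: 0xEC = 11101100 → 3-byte char (#1). Advance 3.
Byte at offset 3: 0xEB = 11101011 → 3-byte char (#2). Advance 3.
Byte at offset 6: 0xDE = 11011110 → 2-byte char (#3). Advance 2.
Byte at offset 8: 0xF0 = 11110000 → 4-byte char (#4). Advance 4.
Byte at offset 12: 0xE4 = 11100100 → 3-byte char (#5). Advance 3.
Byte at offset 15: 0xF0 = 11110000 → 4-byte char (#6). Advance 4.
Byte at offset 19: 0xF4 = 11110100 → 4-byte char (#7). Advance 4.
Byte at offset 23: 0xC9 = 11001001 → 2-byte char (#8). Advance 2.
Byte at offset 25: 0xE3 = 11100011 → 3-byte char (#9). Advance 3.
Reached end at offset 28 after 9 code points.

9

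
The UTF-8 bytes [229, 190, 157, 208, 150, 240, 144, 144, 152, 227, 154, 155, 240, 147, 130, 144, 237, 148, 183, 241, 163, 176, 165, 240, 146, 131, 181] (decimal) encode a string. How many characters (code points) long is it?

Byte at offset 0: 0xE5 = 11100101 → 3-byte char (#1). Advance 3.
Byte at offset 3: 0xD0 = 11010000 → 2-byte char (#2). Advance 2.
Byte at offset 5: 0xF0 = 11110000 → 4-byte char (#3). Advance 4.
Byte at offset 9: 0xE3 = 11100011 → 3-byte char (#4). Advance 3.
Byte at offset 12: 0xF0 = 11110000 → 4-byte char (#5). Advance 4.
Byte at offset 16: 0xED = 11101101 → 3-byte char (#6). Advance 3.
Byte at offset 19: 0xF1 = 11110001 → 4-byte char (#7). Advance 4.
Byte at offset 23: 0xF0 = 11110000 → 4-byte char (#8). Advance 4.
Reached end at offset 27 after 8 code points.

8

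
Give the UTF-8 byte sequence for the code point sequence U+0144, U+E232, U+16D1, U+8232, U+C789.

U+0144: 2-byte form → C5 84.
U+E232: 3-byte form → EE 88 B2.
U+16D1: 3-byte form → E1 9B 91.
U+8232: 3-byte form → E8 88 B2.
U+C789: 3-byte form → EC 9E 89.
Concatenated (14 bytes): C5 84 EE 88 B2 E1 9B 91 E8 88 B2 EC 9E 89.

C5 84 EE 88 B2 E1 9B 91 E8 88 B2 EC 9E 89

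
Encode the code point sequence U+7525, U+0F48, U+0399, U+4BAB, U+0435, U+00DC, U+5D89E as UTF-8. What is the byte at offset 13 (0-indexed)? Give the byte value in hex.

0xC3

U+7525 → 3-byte form E7 94 A5 at offsets 0–2.
U+0F48 → 3-byte form E0 BD 88 at offsets 3–5.
U+0399 → 2-byte form CE 99 at offsets 6–7.
U+4BAB → 3-byte form E4 AE AB at offsets 8–10.
U+0435 → 2-byte form D0 B5 at offsets 11–12.
U+00DC → 2-byte form C3 9C at offsets 13–14.
Offset 13 falls in char 6's range; it's byte 1 of C3 9C = 0xC3.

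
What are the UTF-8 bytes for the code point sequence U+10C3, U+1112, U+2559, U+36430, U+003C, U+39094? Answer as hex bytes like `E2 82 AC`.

E1 83 83 E1 84 92 E2 95 99 F0 B6 90 B0 3C F0 B9 82 94

U+10C3: 3-byte form → E1 83 83.
U+1112: 3-byte form → E1 84 92.
U+2559: 3-byte form → E2 95 99.
U+36430: 4-byte form → F0 B6 90 B0.
U+003C: 1-byte form → 3C.
U+39094: 4-byte form → F0 B9 82 94.
Concatenated (18 bytes): E1 83 83 E1 84 92 E2 95 99 F0 B6 90 B0 3C F0 B9 82 94.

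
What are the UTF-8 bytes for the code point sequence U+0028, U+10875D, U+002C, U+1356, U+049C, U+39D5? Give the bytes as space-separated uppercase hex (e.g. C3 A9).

U+0028: 1-byte form → 28.
U+10875D: 4-byte form → F4 88 9D 9D.
U+002C: 1-byte form → 2C.
U+1356: 3-byte form → E1 8D 96.
U+049C: 2-byte form → D2 9C.
U+39D5: 3-byte form → E3 A7 95.
Concatenated (14 bytes): 28 F4 88 9D 9D 2C E1 8D 96 D2 9C E3 A7 95.

28 F4 88 9D 9D 2C E1 8D 96 D2 9C E3 A7 95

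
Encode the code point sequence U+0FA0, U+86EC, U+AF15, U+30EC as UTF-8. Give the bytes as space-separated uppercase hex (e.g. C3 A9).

U+0FA0: 3-byte form → E0 BE A0.
U+86EC: 3-byte form → E8 9B AC.
U+AF15: 3-byte form → EA BC 95.
U+30EC: 3-byte form → E3 83 AC.
Concatenated (12 bytes): E0 BE A0 E8 9B AC EA BC 95 E3 83 AC.

E0 BE A0 E8 9B AC EA BC 95 E3 83 AC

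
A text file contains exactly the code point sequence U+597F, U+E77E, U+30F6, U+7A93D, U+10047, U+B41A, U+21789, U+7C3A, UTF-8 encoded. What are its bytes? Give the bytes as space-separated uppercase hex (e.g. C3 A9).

U+597F: 3-byte form → E5 A5 BF.
U+E77E: 3-byte form → EE 9D BE.
U+30F6: 3-byte form → E3 83 B6.
U+7A93D: 4-byte form → F1 BA A4 BD.
U+10047: 4-byte form → F0 90 81 87.
U+B41A: 3-byte form → EB 90 9A.
U+21789: 4-byte form → F0 A1 9E 89.
U+7C3A: 3-byte form → E7 B0 BA.
Concatenated (27 bytes): E5 A5 BF EE 9D BE E3 83 B6 F1 BA A4 BD F0 90 81 87 EB 90 9A F0 A1 9E 89 E7 B0 BA.

E5 A5 BF EE 9D BE E3 83 B6 F1 BA A4 BD F0 90 81 87 EB 90 9A F0 A1 9E 89 E7 B0 BA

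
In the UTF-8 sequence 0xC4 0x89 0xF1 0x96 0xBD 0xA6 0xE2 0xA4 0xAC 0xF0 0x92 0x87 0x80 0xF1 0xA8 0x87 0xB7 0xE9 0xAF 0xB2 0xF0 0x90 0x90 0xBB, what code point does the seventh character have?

U+1043B

Offset 0: leading byte 0xC4 = 11000100 → 2-byte char #1 = C4 89.
Offset 2: leading byte 0xF1 = 11110001 → 4-byte char #2 = F1 96 BD A6.
Offset 6: leading byte 0xE2 = 11100010 → 3-byte char #3 = E2 A4 AC.
Offset 9: leading byte 0xF0 = 11110000 → 4-byte char #4 = F0 92 87 80.
Offset 13: leading byte 0xF1 = 11110001 → 4-byte char #5 = F1 A8 87 B7.
Offset 17: leading byte 0xE9 = 11101001 → 3-byte char #6 = E9 AF B2.
Offset 20: leading byte 0xF0 = 11110000 → 4-byte char #7 = F0 90 90 BB.
Leading byte 0xF0 = 11110000 matches 11110xxx → 4-byte sequence.
Byte 1: 0xF0 = 11110000, payload 000 (3 bits).
Byte 2: 0x90 = 10010000 (10xxxxxx ✓), payload 010000.
Byte 3: 0x90 = 10010000 (10xxxxxx ✓), payload 010000.
Byte 4: 0xBB = 10111011 (10xxxxxx ✓), payload 111011.
Concatenate: 000010000010000111011 = 0x1043B (21 bits → U+1043B).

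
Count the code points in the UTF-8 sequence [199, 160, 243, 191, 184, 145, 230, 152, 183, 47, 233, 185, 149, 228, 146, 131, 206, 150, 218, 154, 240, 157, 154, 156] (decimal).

9

Byte at offset 0: 0xC7 = 11000111 → 2-byte char (#1). Advance 2.
Byte at offset 2: 0xF3 = 11110011 → 4-byte char (#2). Advance 4.
Byte at offset 6: 0xE6 = 11100110 → 3-byte char (#3). Advance 3.
Byte at offset 9: 0x2F = 00101111 → 1-byte char (#4). Advance 1.
Byte at offset 10: 0xE9 = 11101001 → 3-byte char (#5). Advance 3.
Byte at offset 13: 0xE4 = 11100100 → 3-byte char (#6). Advance 3.
Byte at offset 16: 0xCE = 11001110 → 2-byte char (#7). Advance 2.
Byte at offset 18: 0xDA = 11011010 → 2-byte char (#8). Advance 2.
Byte at offset 20: 0xF0 = 11110000 → 4-byte char (#9). Advance 4.
Reached end at offset 24 after 9 code points.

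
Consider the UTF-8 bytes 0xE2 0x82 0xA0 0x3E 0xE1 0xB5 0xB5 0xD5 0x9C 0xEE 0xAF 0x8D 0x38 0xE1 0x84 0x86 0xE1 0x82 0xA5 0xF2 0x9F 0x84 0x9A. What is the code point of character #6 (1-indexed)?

Offset 0: leading byte 0xE2 = 11100010 → 3-byte char #1 = E2 82 A0.
Offset 3: leading byte 0x3E = 00111110 → 1-byte char #2 = 3E.
Offset 4: leading byte 0xE1 = 11100001 → 3-byte char #3 = E1 B5 B5.
Offset 7: leading byte 0xD5 = 11010101 → 2-byte char #4 = D5 9C.
Offset 9: leading byte 0xEE = 11101110 → 3-byte char #5 = EE AF 8D.
Offset 12: leading byte 0x38 = 00111000 → 1-byte char #6 = 38.
Leading byte 0x38 = 00111000 matches 0xxxxxxx → 1-byte sequence.
Byte 1: 0x38 = 00111000, payload 0111000 (7 bits).
Concatenate: 0111000 = 0x38 (7 bits → U+0038).

U+0038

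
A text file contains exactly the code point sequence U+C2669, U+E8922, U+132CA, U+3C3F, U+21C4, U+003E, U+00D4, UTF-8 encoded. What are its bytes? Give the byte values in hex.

F3 82 99 A9 F3 A8 A4 A2 F0 93 8B 8A E3 B0 BF E2 87 84 3E C3 94

U+C2669: 4-byte form → F3 82 99 A9.
U+E8922: 4-byte form → F3 A8 A4 A2.
U+132CA: 4-byte form → F0 93 8B 8A.
U+3C3F: 3-byte form → E3 B0 BF.
U+21C4: 3-byte form → E2 87 84.
U+003E: 1-byte form → 3E.
U+00D4: 2-byte form → C3 94.
Concatenated (21 bytes): F3 82 99 A9 F3 A8 A4 A2 F0 93 8B 8A E3 B0 BF E2 87 84 3E C3 94.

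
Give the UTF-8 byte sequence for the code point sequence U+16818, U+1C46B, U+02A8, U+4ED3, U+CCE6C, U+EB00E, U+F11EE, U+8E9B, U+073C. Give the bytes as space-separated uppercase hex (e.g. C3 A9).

F0 96 A0 98 F0 9C 91 AB CA A8 E4 BB 93 F3 8C B9 AC F3 AB 80 8E F3 B1 87 AE E8 BA 9B DC BC

U+16818: 4-byte form → F0 96 A0 98.
U+1C46B: 4-byte form → F0 9C 91 AB.
U+02A8: 2-byte form → CA A8.
U+4ED3: 3-byte form → E4 BB 93.
U+CCE6C: 4-byte form → F3 8C B9 AC.
U+EB00E: 4-byte form → F3 AB 80 8E.
U+F11EE: 4-byte form → F3 B1 87 AE.
U+8E9B: 3-byte form → E8 BA 9B.
U+073C: 2-byte form → DC BC.
Concatenated (30 bytes): F0 96 A0 98 F0 9C 91 AB CA A8 E4 BB 93 F3 8C B9 AC F3 AB 80 8E F3 B1 87 AE E8 BA 9B DC BC.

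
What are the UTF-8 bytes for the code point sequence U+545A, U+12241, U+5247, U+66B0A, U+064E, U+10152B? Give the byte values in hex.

E5 91 9A F0 92 89 81 E5 89 87 F1 A6 AC 8A D9 8E F4 81 94 AB

U+545A: 3-byte form → E5 91 9A.
U+12241: 4-byte form → F0 92 89 81.
U+5247: 3-byte form → E5 89 87.
U+66B0A: 4-byte form → F1 A6 AC 8A.
U+064E: 2-byte form → D9 8E.
U+10152B: 4-byte form → F4 81 94 AB.
Concatenated (20 bytes): E5 91 9A F0 92 89 81 E5 89 87 F1 A6 AC 8A D9 8E F4 81 94 AB.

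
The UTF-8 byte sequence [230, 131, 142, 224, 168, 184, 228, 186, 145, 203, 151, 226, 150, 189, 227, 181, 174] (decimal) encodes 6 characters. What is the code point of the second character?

Offset 0: leading byte 0xE6 = 11100110 → 3-byte char #1 = E6 83 8E.
Offset 3: leading byte 0xE0 = 11100000 → 3-byte char #2 = E0 A8 B8.
Leading byte 0xE0 = 11100000 matches 1110xxxx → 3-byte sequence.
Byte 1: 0xE0 = 11100000, payload 0000 (4 bits).
Byte 2: 0xA8 = 10101000 (10xxxxxx ✓), payload 101000.
Byte 3: 0xB8 = 10111000 (10xxxxxx ✓), payload 111000.
Concatenate: 0000101000111000 = 0xA38 (16 bits → U+0A38).

U+0A38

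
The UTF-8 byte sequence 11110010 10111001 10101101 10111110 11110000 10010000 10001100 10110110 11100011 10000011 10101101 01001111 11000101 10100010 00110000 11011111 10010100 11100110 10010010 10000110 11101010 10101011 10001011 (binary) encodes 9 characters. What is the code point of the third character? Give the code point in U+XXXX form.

U+30ED

Offset 0: leading byte 0xF2 = 11110010 → 4-byte char #1 = F2 B9 AD BE.
Offset 4: leading byte 0xF0 = 11110000 → 4-byte char #2 = F0 90 8C B6.
Offset 8: leading byte 0xE3 = 11100011 → 3-byte char #3 = E3 83 AD.
Leading byte 0xE3 = 11100011 matches 1110xxxx → 3-byte sequence.
Byte 1: 0xE3 = 11100011, payload 0011 (4 bits).
Byte 2: 0x83 = 10000011 (10xxxxxx ✓), payload 000011.
Byte 3: 0xAD = 10101101 (10xxxxxx ✓), payload 101101.
Concatenate: 0011000011101101 = 0x30ED (16 bits → U+30ED).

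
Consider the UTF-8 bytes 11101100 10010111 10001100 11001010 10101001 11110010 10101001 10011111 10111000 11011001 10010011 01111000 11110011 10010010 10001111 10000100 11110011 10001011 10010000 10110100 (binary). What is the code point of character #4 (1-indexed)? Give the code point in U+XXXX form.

Offset 0: leading byte 0xEC = 11101100 → 3-byte char #1 = EC 97 8C.
Offset 3: leading byte 0xCA = 11001010 → 2-byte char #2 = CA A9.
Offset 5: leading byte 0xF2 = 11110010 → 4-byte char #3 = F2 A9 9F B8.
Offset 9: leading byte 0xD9 = 11011001 → 2-byte char #4 = D9 93.
Leading byte 0xD9 = 11011001 matches 110xxxxx → 2-byte sequence.
Byte 1: 0xD9 = 11011001, payload 11001 (5 bits).
Byte 2: 0x93 = 10010011 (10xxxxxx ✓), payload 010011.
Concatenate: 11001010011 = 0x653 (11 bits → U+0653).

U+0653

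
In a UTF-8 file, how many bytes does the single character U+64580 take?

4

U+64580 = 0x64580. UTF-8 uses 1 byte below 0x80, 2 below 0x800, 3 below 0x10000, 4 up to 0x10FFFF. 0x64580 is in U+10000–U+10FFFF → 4 bytes.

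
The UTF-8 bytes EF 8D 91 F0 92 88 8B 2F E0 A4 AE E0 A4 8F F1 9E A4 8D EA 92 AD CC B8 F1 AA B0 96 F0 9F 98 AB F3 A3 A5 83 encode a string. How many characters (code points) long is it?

11

Byte at offset 0: 0xEF = 11101111 → 3-byte char (#1). Advance 3.
Byte at offset 3: 0xF0 = 11110000 → 4-byte char (#2). Advance 4.
Byte at offset 7: 0x2F = 00101111 → 1-byte char (#3). Advance 1.
Byte at offset 8: 0xE0 = 11100000 → 3-byte char (#4). Advance 3.
Byte at offset 11: 0xE0 = 11100000 → 3-byte char (#5). Advance 3.
Byte at offset 14: 0xF1 = 11110001 → 4-byte char (#6). Advance 4.
Byte at offset 18: 0xEA = 11101010 → 3-byte char (#7). Advance 3.
Byte at offset 21: 0xCC = 11001100 → 2-byte char (#8). Advance 2.
Byte at offset 23: 0xF1 = 11110001 → 4-byte char (#9). Advance 4.
Byte at offset 27: 0xF0 = 11110000 → 4-byte char (#10). Advance 4.
Byte at offset 31: 0xF3 = 11110011 → 4-byte char (#11). Advance 4.
Reached end at offset 35 after 11 code points.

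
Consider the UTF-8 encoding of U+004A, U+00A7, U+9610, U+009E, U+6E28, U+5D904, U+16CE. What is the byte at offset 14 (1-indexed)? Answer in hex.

1-indexed offset 14 is 0-indexed offset 13.
U+004A → 1-byte form 4A at offsets 0–0.
U+00A7 → 2-byte form C2 A7 at offsets 1–2.
U+9610 → 3-byte form E9 98 90 at offsets 3–5.
U+009E → 2-byte form C2 9E at offsets 6–7.
U+6E28 → 3-byte form E6 B8 A8 at offsets 8–10.
U+5D904 → 4-byte form F1 9D A4 84 at offsets 11–14.
Offset 13 falls in char 6's range; it's byte 3 of F1 9D A4 84 = 0xA4.

0xA4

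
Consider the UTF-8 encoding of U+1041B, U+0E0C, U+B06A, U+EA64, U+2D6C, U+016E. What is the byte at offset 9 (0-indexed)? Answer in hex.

U+1041B → 4-byte form F0 90 90 9B at offsets 0–3.
U+0E0C → 3-byte form E0 B8 8C at offsets 4–6.
U+B06A → 3-byte form EB 81 AA at offsets 7–9.
Offset 9 falls in char 3's range; it's byte 3 of EB 81 AA = 0xAA.

0xAA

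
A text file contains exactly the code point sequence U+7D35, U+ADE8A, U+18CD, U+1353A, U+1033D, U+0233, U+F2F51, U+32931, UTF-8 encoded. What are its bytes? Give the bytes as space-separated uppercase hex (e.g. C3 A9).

E7 B4 B5 F2 AD BA 8A E1 A3 8D F0 93 94 BA F0 90 8C BD C8 B3 F3 B2 BD 91 F0 B2 A4 B1

U+7D35: 3-byte form → E7 B4 B5.
U+ADE8A: 4-byte form → F2 AD BA 8A.
U+18CD: 3-byte form → E1 A3 8D.
U+1353A: 4-byte form → F0 93 94 BA.
U+1033D: 4-byte form → F0 90 8C BD.
U+0233: 2-byte form → C8 B3.
U+F2F51: 4-byte form → F3 B2 BD 91.
U+32931: 4-byte form → F0 B2 A4 B1.
Concatenated (28 bytes): E7 B4 B5 F2 AD BA 8A E1 A3 8D F0 93 94 BA F0 90 8C BD C8 B3 F3 B2 BD 91 F0 B2 A4 B1.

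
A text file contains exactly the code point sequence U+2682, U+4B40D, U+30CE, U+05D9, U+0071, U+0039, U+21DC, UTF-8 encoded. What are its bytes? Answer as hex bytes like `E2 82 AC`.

U+2682: 3-byte form → E2 9A 82.
U+4B40D: 4-byte form → F1 8B 90 8D.
U+30CE: 3-byte form → E3 83 8E.
U+05D9: 2-byte form → D7 99.
U+0071: 1-byte form → 71.
U+0039: 1-byte form → 39.
U+21DC: 3-byte form → E2 87 9C.
Concatenated (17 bytes): E2 9A 82 F1 8B 90 8D E3 83 8E D7 99 71 39 E2 87 9C.

E2 9A 82 F1 8B 90 8D E3 83 8E D7 99 71 39 E2 87 9C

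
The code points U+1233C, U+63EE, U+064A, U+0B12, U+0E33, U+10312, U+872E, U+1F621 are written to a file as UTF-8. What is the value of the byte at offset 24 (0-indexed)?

0x98

U+1233C → 4-byte form F0 92 8C BC at offsets 0–3.
U+63EE → 3-byte form E6 8F AE at offsets 4–6.
U+064A → 2-byte form D9 8A at offsets 7–8.
U+0B12 → 3-byte form E0 AC 92 at offsets 9–11.
U+0E33 → 3-byte form E0 B8 B3 at offsets 12–14.
U+10312 → 4-byte form F0 90 8C 92 at offsets 15–18.
U+872E → 3-byte form E8 9C AE at offsets 19–21.
U+1F621 → 4-byte form F0 9F 98 A1 at offsets 22–25.
Offset 24 falls in char 8's range; it's byte 3 of F0 9F 98 A1 = 0x98.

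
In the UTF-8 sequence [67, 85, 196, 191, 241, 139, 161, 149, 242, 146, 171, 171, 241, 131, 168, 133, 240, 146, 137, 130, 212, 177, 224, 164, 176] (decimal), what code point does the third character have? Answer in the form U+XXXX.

Offset 0: leading byte 0x43 = 01000011 → 1-byte char #1 = 43.
Offset 1: leading byte 0x55 = 01010101 → 1-byte char #2 = 55.
Offset 2: leading byte 0xC4 = 11000100 → 2-byte char #3 = C4 BF.
Leading byte 0xC4 = 11000100 matches 110xxxxx → 2-byte sequence.
Byte 1: 0xC4 = 11000100, payload 00100 (5 bits).
Byte 2: 0xBF = 10111111 (10xxxxxx ✓), payload 111111.
Concatenate: 00100111111 = 0x13F (11 bits → U+013F).

U+013F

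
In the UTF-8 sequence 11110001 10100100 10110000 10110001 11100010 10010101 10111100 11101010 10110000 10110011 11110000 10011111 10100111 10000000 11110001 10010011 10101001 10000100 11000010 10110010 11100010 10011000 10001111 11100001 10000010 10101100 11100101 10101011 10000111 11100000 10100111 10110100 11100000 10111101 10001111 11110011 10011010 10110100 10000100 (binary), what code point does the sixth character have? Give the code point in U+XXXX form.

Offset 0: leading byte 0xF1 = 11110001 → 4-byte char #1 = F1 A4 B0 B1.
Offset 4: leading byte 0xE2 = 11100010 → 3-byte char #2 = E2 95 BC.
Offset 7: leading byte 0xEA = 11101010 → 3-byte char #3 = EA B0 B3.
Offset 10: leading byte 0xF0 = 11110000 → 4-byte char #4 = F0 9F A7 80.
Offset 14: leading byte 0xF1 = 11110001 → 4-byte char #5 = F1 93 A9 84.
Offset 18: leading byte 0xC2 = 11000010 → 2-byte char #6 = C2 B2.
Leading byte 0xC2 = 11000010 matches 110xxxxx → 2-byte sequence.
Byte 1: 0xC2 = 11000010, payload 00010 (5 bits).
Byte 2: 0xB2 = 10110010 (10xxxxxx ✓), payload 110010.
Concatenate: 00010110010 = 0xB2 (11 bits → U+00B2).

U+00B2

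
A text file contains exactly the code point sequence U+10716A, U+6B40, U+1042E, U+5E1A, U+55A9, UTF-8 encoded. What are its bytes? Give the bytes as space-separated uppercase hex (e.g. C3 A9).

F4 87 85 AA E6 AD 80 F0 90 90 AE E5 B8 9A E5 96 A9

U+10716A: 4-byte form → F4 87 85 AA.
U+6B40: 3-byte form → E6 AD 80.
U+1042E: 4-byte form → F0 90 90 AE.
U+5E1A: 3-byte form → E5 B8 9A.
U+55A9: 3-byte form → E5 96 A9.
Concatenated (17 bytes): F4 87 85 AA E6 AD 80 F0 90 90 AE E5 B8 9A E5 96 A9.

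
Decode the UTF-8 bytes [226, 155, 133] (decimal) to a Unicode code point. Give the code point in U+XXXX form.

U+26C5

Leading byte 0xE2 = 11100010 matches 1110xxxx → 3-byte sequence.
Byte 1: 0xE2 = 11100010, payload 0010 (4 bits).
Byte 2: 0x9B = 10011011 (10xxxxxx ✓), payload 011011.
Byte 3: 0x85 = 10000101 (10xxxxxx ✓), payload 000101.
Concatenate: 0010011011000101 = 0x26C5 (16 bits → U+26C5).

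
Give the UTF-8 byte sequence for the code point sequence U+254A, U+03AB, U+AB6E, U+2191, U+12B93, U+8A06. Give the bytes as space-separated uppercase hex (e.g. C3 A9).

E2 95 8A CE AB EA AD AE E2 86 91 F0 92 AE 93 E8 A8 86

U+254A: 3-byte form → E2 95 8A.
U+03AB: 2-byte form → CE AB.
U+AB6E: 3-byte form → EA AD AE.
U+2191: 3-byte form → E2 86 91.
U+12B93: 4-byte form → F0 92 AE 93.
U+8A06: 3-byte form → E8 A8 86.
Concatenated (18 bytes): E2 95 8A CE AB EA AD AE E2 86 91 F0 92 AE 93 E8 A8 86.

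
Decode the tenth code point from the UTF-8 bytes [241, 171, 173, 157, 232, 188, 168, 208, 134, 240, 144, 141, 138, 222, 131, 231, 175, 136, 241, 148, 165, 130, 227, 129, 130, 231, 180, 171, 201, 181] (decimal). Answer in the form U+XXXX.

U+0275

Offset 0: leading byte 0xF1 = 11110001 → 4-byte char #1 = F1 AB AD 9D.
Offset 4: leading byte 0xE8 = 11101000 → 3-byte char #2 = E8 BC A8.
Offset 7: leading byte 0xD0 = 11010000 → 2-byte char #3 = D0 86.
Offset 9: leading byte 0xF0 = 11110000 → 4-byte char #4 = F0 90 8D 8A.
Offset 13: leading byte 0xDE = 11011110 → 2-byte char #5 = DE 83.
Offset 15: leading byte 0xE7 = 11100111 → 3-byte char #6 = E7 AF 88.
Offset 18: leading byte 0xF1 = 11110001 → 4-byte char #7 = F1 94 A5 82.
Offset 22: leading byte 0xE3 = 11100011 → 3-byte char #8 = E3 81 82.
Offset 25: leading byte 0xE7 = 11100111 → 3-byte char #9 = E7 B4 AB.
Offset 28: leading byte 0xC9 = 11001001 → 2-byte char #10 = C9 B5.
Leading byte 0xC9 = 11001001 matches 110xxxxx → 2-byte sequence.
Byte 1: 0xC9 = 11001001, payload 01001 (5 bits).
Byte 2: 0xB5 = 10110101 (10xxxxxx ✓), payload 110101.
Concatenate: 01001110101 = 0x275 (11 bits → U+0275).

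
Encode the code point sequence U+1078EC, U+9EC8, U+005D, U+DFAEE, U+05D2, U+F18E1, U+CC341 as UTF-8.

U+1078EC: 4-byte form → F4 87 A3 AC.
U+9EC8: 3-byte form → E9 BB 88.
U+005D: 1-byte form → 5D.
U+DFAEE: 4-byte form → F3 9F AB AE.
U+05D2: 2-byte form → D7 92.
U+F18E1: 4-byte form → F3 B1 A3 A1.
U+CC341: 4-byte form → F3 8C 8D 81.
Concatenated (22 bytes): F4 87 A3 AC E9 BB 88 5D F3 9F AB AE D7 92 F3 B1 A3 A1 F3 8C 8D 81.

F4 87 A3 AC E9 BB 88 5D F3 9F AB AE D7 92 F3 B1 A3 A1 F3 8C 8D 81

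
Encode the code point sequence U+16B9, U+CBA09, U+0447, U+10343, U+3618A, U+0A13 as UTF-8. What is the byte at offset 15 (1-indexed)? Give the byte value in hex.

0xB6

1-indexed offset 15 is 0-indexed offset 14.
U+16B9 → 3-byte form E1 9A B9 at offsets 0–2.
U+CBA09 → 4-byte form F3 8B A8 89 at offsets 3–6.
U+0447 → 2-byte form D1 87 at offsets 7–8.
U+10343 → 4-byte form F0 90 8D 83 at offsets 9–12.
U+3618A → 4-byte form F0 B6 86 8A at offsets 13–16.
Offset 14 falls in char 5's range; it's byte 2 of F0 B6 86 8A = 0xB6.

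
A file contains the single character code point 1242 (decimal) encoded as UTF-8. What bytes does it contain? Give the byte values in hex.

U+04DA = 0x4DA = 1242 decimal. In range U+0080–U+07FF → 2-byte form: 110xxxxx 10xxxxxx.
Binary (11 bits): 10011011010.
Split 5+6: 10011 | 011010.
Byte 1: 11010011 = 0xD3.
Byte 2: 10011010 = 0x9A.

D3 9A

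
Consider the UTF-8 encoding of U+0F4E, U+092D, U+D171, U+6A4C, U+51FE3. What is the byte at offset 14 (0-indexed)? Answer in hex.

0xBF

U+0F4E → 3-byte form E0 BD 8E at offsets 0–2.
U+092D → 3-byte form E0 A4 AD at offsets 3–5.
U+D171 → 3-byte form ED 85 B1 at offsets 6–8.
U+6A4C → 3-byte form E6 A9 8C at offsets 9–11.
U+51FE3 → 4-byte form F1 91 BF A3 at offsets 12–15.
Offset 14 falls in char 5's range; it's byte 3 of F1 91 BF A3 = 0xBF.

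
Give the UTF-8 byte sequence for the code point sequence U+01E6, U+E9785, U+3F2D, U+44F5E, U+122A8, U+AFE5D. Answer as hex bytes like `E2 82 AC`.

U+01E6: 2-byte form → C7 A6.
U+E9785: 4-byte form → F3 A9 9E 85.
U+3F2D: 3-byte form → E3 BC AD.
U+44F5E: 4-byte form → F1 84 BD 9E.
U+122A8: 4-byte form → F0 92 8A A8.
U+AFE5D: 4-byte form → F2 AF B9 9D.
Concatenated (21 bytes): C7 A6 F3 A9 9E 85 E3 BC AD F1 84 BD 9E F0 92 8A A8 F2 AF B9 9D.

C7 A6 F3 A9 9E 85 E3 BC AD F1 84 BD 9E F0 92 8A A8 F2 AF B9 9D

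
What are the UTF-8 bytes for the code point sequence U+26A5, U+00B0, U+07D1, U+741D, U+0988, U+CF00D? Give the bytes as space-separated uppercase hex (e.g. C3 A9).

U+26A5: 3-byte form → E2 9A A5.
U+00B0: 2-byte form → C2 B0.
U+07D1: 2-byte form → DF 91.
U+741D: 3-byte form → E7 90 9D.
U+0988: 3-byte form → E0 A6 88.
U+CF00D: 4-byte form → F3 8F 80 8D.
Concatenated (17 bytes): E2 9A A5 C2 B0 DF 91 E7 90 9D E0 A6 88 F3 8F 80 8D.

E2 9A A5 C2 B0 DF 91 E7 90 9D E0 A6 88 F3 8F 80 8D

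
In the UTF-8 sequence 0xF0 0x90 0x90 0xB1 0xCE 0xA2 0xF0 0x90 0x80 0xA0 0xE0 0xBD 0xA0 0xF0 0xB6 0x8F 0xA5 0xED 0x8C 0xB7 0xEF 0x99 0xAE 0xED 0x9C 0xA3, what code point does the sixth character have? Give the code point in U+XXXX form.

Offset 0: leading byte 0xF0 = 11110000 → 4-byte char #1 = F0 90 90 B1.
Offset 4: leading byte 0xCE = 11001110 → 2-byte char #2 = CE A2.
Offset 6: leading byte 0xF0 = 11110000 → 4-byte char #3 = F0 90 80 A0.
Offset 10: leading byte 0xE0 = 11100000 → 3-byte char #4 = E0 BD A0.
Offset 13: leading byte 0xF0 = 11110000 → 4-byte char #5 = F0 B6 8F A5.
Offset 17: leading byte 0xED = 11101101 → 3-byte char #6 = ED 8C B7.
Leading byte 0xED = 11101101 matches 1110xxxx → 3-byte sequence.
Byte 1: 0xED = 11101101, payload 1101 (4 bits).
Byte 2: 0x8C = 10001100 (10xxxxxx ✓), payload 001100.
Byte 3: 0xB7 = 10110111 (10xxxxxx ✓), payload 110111.
Concatenate: 1101001100110111 = 0xD337 (16 bits → U+D337).

U+D337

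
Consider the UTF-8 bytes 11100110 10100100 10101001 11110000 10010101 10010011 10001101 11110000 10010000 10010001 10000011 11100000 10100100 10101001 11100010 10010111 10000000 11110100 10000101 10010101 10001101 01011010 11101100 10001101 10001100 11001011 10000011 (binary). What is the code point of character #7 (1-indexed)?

Offset 0: leading byte 0xE6 = 11100110 → 3-byte char #1 = E6 A4 A9.
Offset 3: leading byte 0xF0 = 11110000 → 4-byte char #2 = F0 95 93 8D.
Offset 7: leading byte 0xF0 = 11110000 → 4-byte char #3 = F0 90 91 83.
Offset 11: leading byte 0xE0 = 11100000 → 3-byte char #4 = E0 A4 A9.
Offset 14: leading byte 0xE2 = 11100010 → 3-byte char #5 = E2 97 80.
Offset 17: leading byte 0xF4 = 11110100 → 4-byte char #6 = F4 85 95 8D.
Offset 21: leading byte 0x5A = 01011010 → 1-byte char #7 = 5A.
Leading byte 0x5A = 01011010 matches 0xxxxxxx → 1-byte sequence.
Byte 1: 0x5A = 01011010, payload 1011010 (7 bits).
Concatenate: 1011010 = 0x5A (7 bits → U+005A).

U+005A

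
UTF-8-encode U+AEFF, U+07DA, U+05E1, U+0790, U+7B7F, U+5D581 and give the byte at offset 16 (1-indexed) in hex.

0x81

1-indexed offset 16 is 0-indexed offset 15.
U+AEFF → 3-byte form EA BB BF at offsets 0–2.
U+07DA → 2-byte form DF 9A at offsets 3–4.
U+05E1 → 2-byte form D7 A1 at offsets 5–6.
U+0790 → 2-byte form DE 90 at offsets 7–8.
U+7B7F → 3-byte form E7 AD BF at offsets 9–11.
U+5D581 → 4-byte form F1 9D 96 81 at offsets 12–15.
Offset 15 falls in char 6's range; it's byte 4 of F1 9D 96 81 = 0x81.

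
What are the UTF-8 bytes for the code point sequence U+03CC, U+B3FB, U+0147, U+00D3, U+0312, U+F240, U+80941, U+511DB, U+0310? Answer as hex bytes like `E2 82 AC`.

CF 8C EB 8F BB C5 87 C3 93 CC 92 EF 89 80 F2 80 A5 81 F1 91 87 9B CC 90

U+03CC: 2-byte form → CF 8C.
U+B3FB: 3-byte form → EB 8F BB.
U+0147: 2-byte form → C5 87.
U+00D3: 2-byte form → C3 93.
U+0312: 2-byte form → CC 92.
U+F240: 3-byte form → EF 89 80.
U+80941: 4-byte form → F2 80 A5 81.
U+511DB: 4-byte form → F1 91 87 9B.
U+0310: 2-byte form → CC 90.
Concatenated (24 bytes): CF 8C EB 8F BB C5 87 C3 93 CC 92 EF 89 80 F2 80 A5 81 F1 91 87 9B CC 90.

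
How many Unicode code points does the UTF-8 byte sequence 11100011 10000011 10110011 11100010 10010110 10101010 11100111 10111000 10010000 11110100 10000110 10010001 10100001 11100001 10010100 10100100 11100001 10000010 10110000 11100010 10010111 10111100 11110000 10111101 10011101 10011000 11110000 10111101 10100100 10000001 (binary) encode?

9

Byte at offset 0: 0xE3 = 11100011 → 3-byte char (#1). Advance 3.
Byte at offset 3: 0xE2 = 11100010 → 3-byte char (#2). Advance 3.
Byte at offset 6: 0xE7 = 11100111 → 3-byte char (#3). Advance 3.
Byte at offset 9: 0xF4 = 11110100 → 4-byte char (#4). Advance 4.
Byte at offset 13: 0xE1 = 11100001 → 3-byte char (#5). Advance 3.
Byte at offset 16: 0xE1 = 11100001 → 3-byte char (#6). Advance 3.
Byte at offset 19: 0xE2 = 11100010 → 3-byte char (#7). Advance 3.
Byte at offset 22: 0xF0 = 11110000 → 4-byte char (#8). Advance 4.
Byte at offset 26: 0xF0 = 11110000 → 4-byte char (#9). Advance 4.
Reached end at offset 30 after 9 code points.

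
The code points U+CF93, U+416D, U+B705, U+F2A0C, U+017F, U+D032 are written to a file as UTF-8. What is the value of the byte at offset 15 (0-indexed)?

U+CF93 → 3-byte form EC BE 93 at offsets 0–2.
U+416D → 3-byte form E4 85 AD at offsets 3–5.
U+B705 → 3-byte form EB 9C 85 at offsets 6–8.
U+F2A0C → 4-byte form F3 B2 A8 8C at offsets 9–12.
U+017F → 2-byte form C5 BF at offsets 13–14.
U+D032 → 3-byte form ED 80 B2 at offsets 15–17.
Offset 15 falls in char 6's range; it's byte 1 of ED 80 B2 = 0xED.

0xED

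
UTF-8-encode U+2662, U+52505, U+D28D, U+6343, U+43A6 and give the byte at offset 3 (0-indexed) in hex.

U+2662 → 3-byte form E2 99 A2 at offsets 0–2.
U+52505 → 4-byte form F1 92 94 85 at offsets 3–6.
Offset 3 falls in char 2's range; it's byte 1 of F1 92 94 85 = 0xF1.

0xF1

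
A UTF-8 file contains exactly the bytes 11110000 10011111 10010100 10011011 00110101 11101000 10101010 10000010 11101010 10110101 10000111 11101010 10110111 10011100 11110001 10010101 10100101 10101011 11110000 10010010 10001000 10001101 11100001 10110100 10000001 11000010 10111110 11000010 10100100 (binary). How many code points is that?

10

Byte at offset 0: 0xF0 = 11110000 → 4-byte char (#1). Advance 4.
Byte at offset 4: 0x35 = 00110101 → 1-byte char (#2). Advance 1.
Byte at offset 5: 0xE8 = 11101000 → 3-byte char (#3). Advance 3.
Byte at offset 8: 0xEA = 11101010 → 3-byte char (#4). Advance 3.
Byte at offset 11: 0xEA = 11101010 → 3-byte char (#5). Advance 3.
Byte at offset 14: 0xF1 = 11110001 → 4-byte char (#6). Advance 4.
Byte at offset 18: 0xF0 = 11110000 → 4-byte char (#7). Advance 4.
Byte at offset 22: 0xE1 = 11100001 → 3-byte char (#8). Advance 3.
Byte at offset 25: 0xC2 = 11000010 → 2-byte char (#9). Advance 2.
Byte at offset 27: 0xC2 = 11000010 → 2-byte char (#10). Advance 2.
Reached end at offset 29 after 10 code points.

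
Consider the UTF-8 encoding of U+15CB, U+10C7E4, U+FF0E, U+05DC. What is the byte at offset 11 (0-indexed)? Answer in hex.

0x9C

U+15CB → 3-byte form E1 97 8B at offsets 0–2.
U+10C7E4 → 4-byte form F4 8C 9F A4 at offsets 3–6.
U+FF0E → 3-byte form EF BC 8E at offsets 7–9.
U+05DC → 2-byte form D7 9C at offsets 10–11.
Offset 11 falls in char 4's range; it's byte 2 of D7 9C = 0x9C.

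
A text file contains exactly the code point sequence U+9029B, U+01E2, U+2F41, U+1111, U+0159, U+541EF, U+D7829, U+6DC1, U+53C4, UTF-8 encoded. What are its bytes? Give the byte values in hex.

F2 90 8A 9B C7 A2 E2 BD 81 E1 84 91 C5 99 F1 94 87 AF F3 97 A0 A9 E6 B7 81 E5 8F 84

U+9029B: 4-byte form → F2 90 8A 9B.
U+01E2: 2-byte form → C7 A2.
U+2F41: 3-byte form → E2 BD 81.
U+1111: 3-byte form → E1 84 91.
U+0159: 2-byte form → C5 99.
U+541EF: 4-byte form → F1 94 87 AF.
U+D7829: 4-byte form → F3 97 A0 A9.
U+6DC1: 3-byte form → E6 B7 81.
U+53C4: 3-byte form → E5 8F 84.
Concatenated (28 bytes): F2 90 8A 9B C7 A2 E2 BD 81 E1 84 91 C5 99 F1 94 87 AF F3 97 A0 A9 E6 B7 81 E5 8F 84.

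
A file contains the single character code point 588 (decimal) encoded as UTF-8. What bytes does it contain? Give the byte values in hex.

U+024C = 0x24C = 588 decimal. In range U+0080–U+07FF → 2-byte form: 110xxxxx 10xxxxxx.
Binary (11 bits): 01001001100.
Split 5+6: 01001 | 001100.
Byte 1: 11001001 = 0xC9.
Byte 2: 10001100 = 0x8C.

C9 8C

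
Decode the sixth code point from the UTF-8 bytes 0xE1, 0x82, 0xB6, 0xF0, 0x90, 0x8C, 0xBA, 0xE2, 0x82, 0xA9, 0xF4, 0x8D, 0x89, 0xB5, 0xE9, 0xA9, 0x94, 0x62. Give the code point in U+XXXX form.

Offset 0: leading byte 0xE1 = 11100001 → 3-byte char #1 = E1 82 B6.
Offset 3: leading byte 0xF0 = 11110000 → 4-byte char #2 = F0 90 8C BA.
Offset 7: leading byte 0xE2 = 11100010 → 3-byte char #3 = E2 82 A9.
Offset 10: leading byte 0xF4 = 11110100 → 4-byte char #4 = F4 8D 89 B5.
Offset 14: leading byte 0xE9 = 11101001 → 3-byte char #5 = E9 A9 94.
Offset 17: leading byte 0x62 = 01100010 → 1-byte char #6 = 62.
Leading byte 0x62 = 01100010 matches 0xxxxxxx → 1-byte sequence.
Byte 1: 0x62 = 01100010, payload 1100010 (7 bits).
Concatenate: 1100010 = 0x62 (7 bits → U+0062).

U+0062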